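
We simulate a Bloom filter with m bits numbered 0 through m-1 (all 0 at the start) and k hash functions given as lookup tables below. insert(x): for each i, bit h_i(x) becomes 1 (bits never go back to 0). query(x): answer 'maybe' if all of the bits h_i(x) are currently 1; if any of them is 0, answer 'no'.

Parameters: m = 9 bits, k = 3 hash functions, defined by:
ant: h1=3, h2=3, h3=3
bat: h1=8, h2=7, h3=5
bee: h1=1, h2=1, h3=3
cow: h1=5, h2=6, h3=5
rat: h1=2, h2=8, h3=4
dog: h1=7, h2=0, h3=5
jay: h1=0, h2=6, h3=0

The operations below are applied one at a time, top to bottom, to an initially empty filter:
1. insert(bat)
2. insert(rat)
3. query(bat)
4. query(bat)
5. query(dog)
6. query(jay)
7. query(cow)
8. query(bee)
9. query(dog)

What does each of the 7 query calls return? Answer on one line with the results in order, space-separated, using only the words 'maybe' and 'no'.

Answer: maybe maybe no no no no no

Derivation:
Start: bits=000000000
Op 1: insert bat -> sets bits 5 7 8 -> bits=000001011
Op 2: insert rat -> sets bits 2 4 8 -> bits=001011011
Op 3: query bat -> checks bit5=1, bit7=1, bit8=1 (all 1) -> maybe
Op 4: query bat -> checks bit5=1, bit7=1, bit8=1 (all 1) -> maybe
Op 5: query dog -> checks bit0=0, bit5=1, bit7=1 (has a 0) -> no
Op 6: query jay -> checks bit0=0, bit6=0 (has a 0) -> no
Op 7: query cow -> checks bit5=1, bit6=0 (has a 0) -> no
Op 8: query bee -> checks bit1=0, bit3=0 (has a 0) -> no
Op 9: query dog -> checks bit0=0, bit5=1, bit7=1 (has a 0) -> no
Query results in order: maybe maybe no no no no no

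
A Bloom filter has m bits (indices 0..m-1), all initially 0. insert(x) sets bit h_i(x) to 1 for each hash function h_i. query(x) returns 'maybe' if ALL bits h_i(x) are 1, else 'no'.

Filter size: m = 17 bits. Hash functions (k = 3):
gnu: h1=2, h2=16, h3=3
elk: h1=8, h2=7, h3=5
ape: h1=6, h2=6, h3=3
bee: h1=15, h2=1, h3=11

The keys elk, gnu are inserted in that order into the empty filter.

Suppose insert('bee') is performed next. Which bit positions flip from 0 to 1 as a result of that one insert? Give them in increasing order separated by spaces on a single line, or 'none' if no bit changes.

Start: bits=00000000000000000
After insert 'elk': sets bits 5 7 8 -> bits=00000101100000000
After insert 'gnu': sets bits 2 3 16 -> bits=00110101100000001
insert 'bee' would touch bits 1 11 15; currently bit1=0, bit11=0, bit15=0
Bits that are 0 among those (would change 0->1): 1 11 15

Answer: 1 11 15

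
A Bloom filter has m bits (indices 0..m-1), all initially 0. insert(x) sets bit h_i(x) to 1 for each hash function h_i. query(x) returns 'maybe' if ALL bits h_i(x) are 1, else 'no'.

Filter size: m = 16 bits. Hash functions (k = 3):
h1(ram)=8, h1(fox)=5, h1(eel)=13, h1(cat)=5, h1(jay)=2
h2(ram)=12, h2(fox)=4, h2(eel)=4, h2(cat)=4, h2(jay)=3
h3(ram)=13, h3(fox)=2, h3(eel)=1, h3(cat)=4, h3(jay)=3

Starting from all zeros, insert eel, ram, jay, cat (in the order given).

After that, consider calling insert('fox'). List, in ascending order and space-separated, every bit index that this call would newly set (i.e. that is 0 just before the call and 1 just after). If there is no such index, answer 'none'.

Start: bits=0000000000000000
After insert 'eel': sets bits 1 4 13 -> bits=0100100000000100
After insert 'ram': sets bits 8 12 13 -> bits=0100100010001100
After insert 'jay': sets bits 2 3 -> bits=0111100010001100
After insert 'cat': sets bits 4 5 -> bits=0111110010001100
insert 'fox' would touch bits 2 4 5; currently bit2=1, bit4=1, bit5=1
Bits that are 0 among those (would change 0->1): none

Answer: none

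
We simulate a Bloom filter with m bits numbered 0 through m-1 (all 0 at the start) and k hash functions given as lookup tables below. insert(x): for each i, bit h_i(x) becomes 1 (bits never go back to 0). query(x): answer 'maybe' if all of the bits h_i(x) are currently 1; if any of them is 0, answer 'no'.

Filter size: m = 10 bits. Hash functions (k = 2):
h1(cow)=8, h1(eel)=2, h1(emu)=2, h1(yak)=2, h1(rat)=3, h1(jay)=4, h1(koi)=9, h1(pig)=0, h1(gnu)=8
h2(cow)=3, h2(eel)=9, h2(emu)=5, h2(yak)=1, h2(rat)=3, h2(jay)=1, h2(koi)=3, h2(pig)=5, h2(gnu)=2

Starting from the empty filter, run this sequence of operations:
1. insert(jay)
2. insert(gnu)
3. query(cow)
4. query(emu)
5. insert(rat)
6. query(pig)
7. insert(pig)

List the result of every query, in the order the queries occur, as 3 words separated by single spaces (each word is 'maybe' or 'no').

Start: bits=0000000000
Op 1: insert jay -> sets bits 1 4 -> bits=0100100000
Op 2: insert gnu -> sets bits 2 8 -> bits=0110100010
Op 3: query cow -> checks bit3=0, bit8=1 (has a 0) -> no
Op 4: query emu -> checks bit2=1, bit5=0 (has a 0) -> no
Op 5: insert rat -> sets bits 3 -> bits=0111100010
Op 6: query pig -> checks bit0=0, bit5=0 (has a 0) -> no
Op 7: insert pig -> sets bits 0 5 -> bits=1111110010
Query results in order: no no no

Answer: no no no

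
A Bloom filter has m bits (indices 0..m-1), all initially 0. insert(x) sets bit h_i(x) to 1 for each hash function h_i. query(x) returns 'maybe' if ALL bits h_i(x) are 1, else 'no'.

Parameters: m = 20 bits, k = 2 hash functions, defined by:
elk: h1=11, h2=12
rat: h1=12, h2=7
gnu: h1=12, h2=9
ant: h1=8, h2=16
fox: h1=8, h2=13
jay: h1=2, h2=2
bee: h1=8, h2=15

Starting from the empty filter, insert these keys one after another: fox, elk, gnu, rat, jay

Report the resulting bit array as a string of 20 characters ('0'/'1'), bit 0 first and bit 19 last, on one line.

Answer: 00100001110111000000

Derivation:
Start: bits=00000000000000000000
After insert 'fox': sets bits 8 13 -> bits=00000000100001000000
After insert 'elk': sets bits 11 12 -> bits=00000000100111000000
After insert 'gnu': sets bits 9 12 -> bits=00000000110111000000
After insert 'rat': sets bits 7 12 -> bits=00000001110111000000
After insert 'jay': sets bits 2 -> bits=00100001110111000000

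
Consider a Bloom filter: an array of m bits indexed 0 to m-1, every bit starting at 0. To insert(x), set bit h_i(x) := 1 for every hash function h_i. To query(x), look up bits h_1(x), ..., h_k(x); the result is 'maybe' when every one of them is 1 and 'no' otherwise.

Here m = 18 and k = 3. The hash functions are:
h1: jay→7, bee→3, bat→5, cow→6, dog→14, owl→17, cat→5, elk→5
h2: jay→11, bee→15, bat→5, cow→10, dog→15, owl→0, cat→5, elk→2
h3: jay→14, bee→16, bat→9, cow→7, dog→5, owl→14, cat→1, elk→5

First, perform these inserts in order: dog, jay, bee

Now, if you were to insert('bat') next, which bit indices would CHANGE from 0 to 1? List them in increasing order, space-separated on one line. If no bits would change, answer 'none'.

Start: bits=000000000000000000
After insert 'dog': sets bits 5 14 15 -> bits=000001000000001100
After insert 'jay': sets bits 7 11 14 -> bits=000001010001001100
After insert 'bee': sets bits 3 15 16 -> bits=000101010001001110
insert 'bat' would touch bits 5 9; currently bit5=1, bit9=0
Bits that are 0 among those (would change 0->1): 9

Answer: 9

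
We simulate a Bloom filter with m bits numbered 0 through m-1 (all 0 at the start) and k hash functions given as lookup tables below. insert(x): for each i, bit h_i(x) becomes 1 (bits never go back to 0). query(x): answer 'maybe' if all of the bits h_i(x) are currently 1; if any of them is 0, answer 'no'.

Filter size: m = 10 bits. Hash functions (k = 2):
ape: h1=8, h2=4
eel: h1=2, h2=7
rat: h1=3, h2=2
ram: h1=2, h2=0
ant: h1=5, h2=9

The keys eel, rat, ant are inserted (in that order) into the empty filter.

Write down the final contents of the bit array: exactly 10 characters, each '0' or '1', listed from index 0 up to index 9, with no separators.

Start: bits=0000000000
After insert 'eel': sets bits 2 7 -> bits=0010000100
After insert 'rat': sets bits 2 3 -> bits=0011000100
After insert 'ant': sets bits 5 9 -> bits=0011010101

Answer: 0011010101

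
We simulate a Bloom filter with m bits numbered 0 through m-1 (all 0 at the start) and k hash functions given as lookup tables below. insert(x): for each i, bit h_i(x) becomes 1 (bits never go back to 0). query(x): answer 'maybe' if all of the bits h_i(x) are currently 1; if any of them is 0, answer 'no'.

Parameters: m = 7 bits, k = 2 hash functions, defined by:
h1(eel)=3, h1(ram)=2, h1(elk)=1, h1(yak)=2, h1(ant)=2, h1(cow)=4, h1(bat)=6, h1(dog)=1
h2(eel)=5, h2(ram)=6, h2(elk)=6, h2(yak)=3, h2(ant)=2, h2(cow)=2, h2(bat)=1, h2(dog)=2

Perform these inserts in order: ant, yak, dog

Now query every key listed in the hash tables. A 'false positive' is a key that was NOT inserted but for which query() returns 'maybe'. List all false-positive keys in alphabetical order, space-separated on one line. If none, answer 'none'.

Answer: none

Derivation:
Start: bits=0000000
After insert 'ant': sets bits 2 -> bits=0010000
After insert 'yak': sets bits 2 3 -> bits=0011000
After insert 'dog': sets bits 1 2 -> bits=0111000
Not inserted: bat cow eel elk ram — query each against bits=0111000:
query bat: checks bit1=1, bit6=0 (has a 0) -> no => not a false positive
query cow: checks bit2=1, bit4=0 (has a 0) -> no => not a false positive
query eel: checks bit3=1, bit5=0 (has a 0) -> no => not a false positive
query elk: checks bit1=1, bit6=0 (has a 0) -> no => not a false positive
query ram: checks bit2=1, bit6=0 (has a 0) -> no => not a false positive
False positives (alphabetical): none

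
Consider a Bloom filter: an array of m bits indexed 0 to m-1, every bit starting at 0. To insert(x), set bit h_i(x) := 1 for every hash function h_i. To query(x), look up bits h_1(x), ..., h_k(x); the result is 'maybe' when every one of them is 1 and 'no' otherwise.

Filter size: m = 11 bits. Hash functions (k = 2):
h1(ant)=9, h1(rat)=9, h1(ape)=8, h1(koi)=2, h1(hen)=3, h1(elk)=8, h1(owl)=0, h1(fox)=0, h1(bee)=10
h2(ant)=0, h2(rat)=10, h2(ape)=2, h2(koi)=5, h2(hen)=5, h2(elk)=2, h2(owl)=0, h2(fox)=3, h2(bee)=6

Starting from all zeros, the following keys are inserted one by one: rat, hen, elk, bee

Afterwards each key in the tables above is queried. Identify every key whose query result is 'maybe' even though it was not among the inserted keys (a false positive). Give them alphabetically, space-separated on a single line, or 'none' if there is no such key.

Start: bits=00000000000
After insert 'rat': sets bits 9 10 -> bits=00000000011
After insert 'hen': sets bits 3 5 -> bits=00010100011
After insert 'elk': sets bits 2 8 -> bits=00110100111
After insert 'bee': sets bits 6 10 -> bits=00110110111
Not inserted: ant ape fox koi owl — query each against bits=00110110111:
query ant: checks bit0=0, bit9=1 (has a 0) -> no => not a false positive
query ape: checks bit2=1, bit8=1 (all 1) -> maybe => FALSE POSITIVE
query fox: checks bit0=0, bit3=1 (has a 0) -> no => not a false positive
query koi: checks bit2=1, bit5=1 (all 1) -> maybe => FALSE POSITIVE
query owl: checks bit0=0 (has a 0) -> no => not a false positive
False positives (alphabetical): ape koi

Answer: ape koi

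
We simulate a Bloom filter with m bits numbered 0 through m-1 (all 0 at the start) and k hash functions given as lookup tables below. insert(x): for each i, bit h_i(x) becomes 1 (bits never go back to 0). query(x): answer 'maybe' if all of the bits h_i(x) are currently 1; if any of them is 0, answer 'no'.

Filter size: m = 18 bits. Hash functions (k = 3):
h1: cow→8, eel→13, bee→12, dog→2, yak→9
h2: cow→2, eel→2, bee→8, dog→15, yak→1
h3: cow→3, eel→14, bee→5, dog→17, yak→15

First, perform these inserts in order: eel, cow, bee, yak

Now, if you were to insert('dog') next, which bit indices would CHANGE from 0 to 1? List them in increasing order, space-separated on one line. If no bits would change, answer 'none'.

Answer: 17

Derivation:
Start: bits=000000000000000000
After insert 'eel': sets bits 2 13 14 -> bits=001000000000011000
After insert 'cow': sets bits 2 3 8 -> bits=001100001000011000
After insert 'bee': sets bits 5 8 12 -> bits=001101001000111000
After insert 'yak': sets bits 1 9 15 -> bits=011101001100111100
insert 'dog' would touch bits 2 15 17; currently bit2=1, bit15=1, bit17=0
Bits that are 0 among those (would change 0->1): 17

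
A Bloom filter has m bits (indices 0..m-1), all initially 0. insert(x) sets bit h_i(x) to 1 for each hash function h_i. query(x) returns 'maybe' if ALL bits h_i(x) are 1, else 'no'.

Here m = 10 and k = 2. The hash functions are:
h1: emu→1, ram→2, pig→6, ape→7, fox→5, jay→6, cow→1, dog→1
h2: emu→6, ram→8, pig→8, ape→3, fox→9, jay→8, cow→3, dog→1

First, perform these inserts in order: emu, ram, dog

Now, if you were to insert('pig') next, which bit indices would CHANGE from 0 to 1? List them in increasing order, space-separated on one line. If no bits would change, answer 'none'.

Start: bits=0000000000
After insert 'emu': sets bits 1 6 -> bits=0100001000
After insert 'ram': sets bits 2 8 -> bits=0110001010
After insert 'dog': sets bits 1 -> bits=0110001010
insert 'pig' would touch bits 6 8; currently bit6=1, bit8=1
Bits that are 0 among those (would change 0->1): none

Answer: none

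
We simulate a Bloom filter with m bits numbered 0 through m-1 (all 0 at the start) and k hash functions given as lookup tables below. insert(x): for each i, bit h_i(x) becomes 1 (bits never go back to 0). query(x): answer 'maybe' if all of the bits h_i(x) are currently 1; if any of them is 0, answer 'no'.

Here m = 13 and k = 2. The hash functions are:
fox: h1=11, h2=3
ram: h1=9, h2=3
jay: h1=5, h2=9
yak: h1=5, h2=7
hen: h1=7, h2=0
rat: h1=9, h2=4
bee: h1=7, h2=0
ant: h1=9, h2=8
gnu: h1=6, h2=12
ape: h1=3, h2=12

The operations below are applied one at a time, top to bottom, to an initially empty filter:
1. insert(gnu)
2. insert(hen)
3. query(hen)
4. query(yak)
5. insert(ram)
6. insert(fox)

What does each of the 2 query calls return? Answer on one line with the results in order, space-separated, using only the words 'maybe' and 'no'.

Answer: maybe no

Derivation:
Start: bits=0000000000000
Op 1: insert gnu -> sets bits 6 12 -> bits=0000001000001
Op 2: insert hen -> sets bits 0 7 -> bits=1000001100001
Op 3: query hen -> checks bit0=1, bit7=1 (all 1) -> maybe
Op 4: query yak -> checks bit5=0, bit7=1 (has a 0) -> no
Op 5: insert ram -> sets bits 3 9 -> bits=1001001101001
Op 6: insert fox -> sets bits 3 11 -> bits=1001001101011
Query results in order: maybe no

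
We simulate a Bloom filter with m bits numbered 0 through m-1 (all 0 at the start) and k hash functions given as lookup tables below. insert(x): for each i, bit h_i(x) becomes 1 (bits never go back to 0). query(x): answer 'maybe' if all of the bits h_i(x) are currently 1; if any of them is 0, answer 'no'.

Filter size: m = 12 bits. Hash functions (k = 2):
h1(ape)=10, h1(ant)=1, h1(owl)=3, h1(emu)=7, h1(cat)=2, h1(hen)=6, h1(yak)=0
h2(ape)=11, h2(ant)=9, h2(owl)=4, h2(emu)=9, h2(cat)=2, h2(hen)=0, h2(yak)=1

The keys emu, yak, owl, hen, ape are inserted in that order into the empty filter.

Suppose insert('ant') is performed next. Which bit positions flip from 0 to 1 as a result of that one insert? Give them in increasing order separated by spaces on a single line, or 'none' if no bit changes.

Start: bits=000000000000
After insert 'emu': sets bits 7 9 -> bits=000000010100
After insert 'yak': sets bits 0 1 -> bits=110000010100
After insert 'owl': sets bits 3 4 -> bits=110110010100
After insert 'hen': sets bits 0 6 -> bits=110110110100
After insert 'ape': sets bits 10 11 -> bits=110110110111
insert 'ant' would touch bits 1 9; currently bit1=1, bit9=1
Bits that are 0 among those (would change 0->1): none

Answer: none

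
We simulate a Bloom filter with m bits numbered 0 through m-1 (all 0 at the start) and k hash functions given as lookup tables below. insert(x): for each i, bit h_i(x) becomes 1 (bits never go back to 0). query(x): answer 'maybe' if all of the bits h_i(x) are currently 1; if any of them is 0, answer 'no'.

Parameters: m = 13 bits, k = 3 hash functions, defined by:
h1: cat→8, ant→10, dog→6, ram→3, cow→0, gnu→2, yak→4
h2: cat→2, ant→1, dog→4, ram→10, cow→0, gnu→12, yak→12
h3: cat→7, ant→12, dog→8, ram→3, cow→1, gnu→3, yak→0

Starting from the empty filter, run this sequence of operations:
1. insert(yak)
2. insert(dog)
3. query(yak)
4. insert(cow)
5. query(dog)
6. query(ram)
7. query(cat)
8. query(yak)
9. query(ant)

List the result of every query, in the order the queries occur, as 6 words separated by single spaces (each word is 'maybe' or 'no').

Answer: maybe maybe no no maybe no

Derivation:
Start: bits=0000000000000
Op 1: insert yak -> sets bits 0 4 12 -> bits=1000100000001
Op 2: insert dog -> sets bits 4 6 8 -> bits=1000101010001
Op 3: query yak -> checks bit0=1, bit4=1, bit12=1 (all 1) -> maybe
Op 4: insert cow -> sets bits 0 1 -> bits=1100101010001
Op 5: query dog -> checks bit4=1, bit6=1, bit8=1 (all 1) -> maybe
Op 6: query ram -> checks bit3=0, bit10=0 (has a 0) -> no
Op 7: query cat -> checks bit2=0, bit7=0, bit8=1 (has a 0) -> no
Op 8: query yak -> checks bit0=1, bit4=1, bit12=1 (all 1) -> maybe
Op 9: query ant -> checks bit1=1, bit10=0, bit12=1 (has a 0) -> no
Query results in order: maybe maybe no no maybe no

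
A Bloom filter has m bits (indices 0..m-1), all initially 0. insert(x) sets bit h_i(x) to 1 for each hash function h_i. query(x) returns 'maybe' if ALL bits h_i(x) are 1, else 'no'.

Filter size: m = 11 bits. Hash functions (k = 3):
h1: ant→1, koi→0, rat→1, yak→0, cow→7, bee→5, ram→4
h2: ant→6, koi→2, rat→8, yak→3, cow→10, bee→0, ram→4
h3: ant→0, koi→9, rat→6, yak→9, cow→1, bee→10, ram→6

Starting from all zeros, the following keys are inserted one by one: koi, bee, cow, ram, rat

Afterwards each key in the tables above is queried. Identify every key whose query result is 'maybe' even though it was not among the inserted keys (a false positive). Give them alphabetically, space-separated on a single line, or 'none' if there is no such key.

Answer: ant

Derivation:
Start: bits=00000000000
After insert 'koi': sets bits 0 2 9 -> bits=10100000010
After insert 'bee': sets bits 0 5 10 -> bits=10100100011
After insert 'cow': sets bits 1 7 10 -> bits=11100101011
After insert 'ram': sets bits 4 6 -> bits=11101111011
After insert 'rat': sets bits 1 6 8 -> bits=11101111111
Not inserted: ant yak — query each against bits=11101111111:
query ant: checks bit0=1, bit1=1, bit6=1 (all 1) -> maybe => FALSE POSITIVE
query yak: checks bit0=1, bit3=0, bit9=1 (has a 0) -> no => not a false positive
False positives (alphabetical): ant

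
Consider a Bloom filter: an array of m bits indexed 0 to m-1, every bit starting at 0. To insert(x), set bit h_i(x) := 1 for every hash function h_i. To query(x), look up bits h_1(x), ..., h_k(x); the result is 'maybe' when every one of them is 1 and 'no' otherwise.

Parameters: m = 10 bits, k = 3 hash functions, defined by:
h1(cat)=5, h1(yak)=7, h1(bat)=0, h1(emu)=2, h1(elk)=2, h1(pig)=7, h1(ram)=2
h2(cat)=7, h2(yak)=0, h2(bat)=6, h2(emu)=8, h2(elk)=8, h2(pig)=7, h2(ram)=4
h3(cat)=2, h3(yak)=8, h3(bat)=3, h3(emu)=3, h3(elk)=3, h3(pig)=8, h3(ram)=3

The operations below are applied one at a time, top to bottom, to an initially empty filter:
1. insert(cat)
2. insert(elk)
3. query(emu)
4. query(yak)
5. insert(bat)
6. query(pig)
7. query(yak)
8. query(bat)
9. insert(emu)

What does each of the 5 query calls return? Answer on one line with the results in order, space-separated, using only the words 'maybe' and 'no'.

Answer: maybe no maybe maybe maybe

Derivation:
Start: bits=0000000000
Op 1: insert cat -> sets bits 2 5 7 -> bits=0010010100
Op 2: insert elk -> sets bits 2 3 8 -> bits=0011010110
Op 3: query emu -> checks bit2=1, bit3=1, bit8=1 (all 1) -> maybe
Op 4: query yak -> checks bit0=0, bit7=1, bit8=1 (has a 0) -> no
Op 5: insert bat -> sets bits 0 3 6 -> bits=1011011110
Op 6: query pig -> checks bit7=1, bit8=1 (all 1) -> maybe
Op 7: query yak -> checks bit0=1, bit7=1, bit8=1 (all 1) -> maybe
Op 8: query bat -> checks bit0=1, bit3=1, bit6=1 (all 1) -> maybe
Op 9: insert emu -> sets bits 2 3 8 -> bits=1011011110
Query results in order: maybe no maybe maybe maybe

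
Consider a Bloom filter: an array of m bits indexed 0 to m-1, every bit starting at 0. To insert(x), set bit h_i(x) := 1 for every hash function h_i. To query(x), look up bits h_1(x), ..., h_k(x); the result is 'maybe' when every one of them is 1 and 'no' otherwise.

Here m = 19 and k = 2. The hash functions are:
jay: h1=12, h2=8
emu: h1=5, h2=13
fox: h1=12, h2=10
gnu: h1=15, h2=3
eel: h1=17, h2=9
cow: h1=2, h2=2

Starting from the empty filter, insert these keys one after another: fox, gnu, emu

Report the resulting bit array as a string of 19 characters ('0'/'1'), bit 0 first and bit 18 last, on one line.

Answer: 0001010000101101000

Derivation:
Start: bits=0000000000000000000
After insert 'fox': sets bits 10 12 -> bits=0000000000101000000
After insert 'gnu': sets bits 3 15 -> bits=0001000000101001000
After insert 'emu': sets bits 5 13 -> bits=0001010000101101000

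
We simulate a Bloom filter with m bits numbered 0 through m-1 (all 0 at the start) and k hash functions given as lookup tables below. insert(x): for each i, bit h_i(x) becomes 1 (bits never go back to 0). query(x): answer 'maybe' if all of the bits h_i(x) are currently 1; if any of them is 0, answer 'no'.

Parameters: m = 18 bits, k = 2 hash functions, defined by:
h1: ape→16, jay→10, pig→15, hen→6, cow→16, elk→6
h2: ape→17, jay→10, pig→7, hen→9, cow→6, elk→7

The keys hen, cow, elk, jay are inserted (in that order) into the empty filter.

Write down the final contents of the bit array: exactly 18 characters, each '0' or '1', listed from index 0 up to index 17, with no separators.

Answer: 000000110110000010

Derivation:
Start: bits=000000000000000000
After insert 'hen': sets bits 6 9 -> bits=000000100100000000
After insert 'cow': sets bits 6 16 -> bits=000000100100000010
After insert 'elk': sets bits 6 7 -> bits=000000110100000010
After insert 'jay': sets bits 10 -> bits=000000110110000010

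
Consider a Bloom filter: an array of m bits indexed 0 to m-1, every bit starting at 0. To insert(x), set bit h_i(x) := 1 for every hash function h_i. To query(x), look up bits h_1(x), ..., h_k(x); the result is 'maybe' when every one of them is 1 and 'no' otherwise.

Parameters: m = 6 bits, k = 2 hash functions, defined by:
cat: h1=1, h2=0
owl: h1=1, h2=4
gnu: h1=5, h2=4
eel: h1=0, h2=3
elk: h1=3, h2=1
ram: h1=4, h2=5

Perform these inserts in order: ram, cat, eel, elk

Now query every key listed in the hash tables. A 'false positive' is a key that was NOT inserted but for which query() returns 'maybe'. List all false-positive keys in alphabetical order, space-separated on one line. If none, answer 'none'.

Start: bits=000000
After insert 'ram': sets bits 4 5 -> bits=000011
After insert 'cat': sets bits 0 1 -> bits=110011
After insert 'eel': sets bits 0 3 -> bits=110111
After insert 'elk': sets bits 1 3 -> bits=110111
Not inserted: gnu owl — query each against bits=110111:
query gnu: checks bit4=1, bit5=1 (all 1) -> maybe => FALSE POSITIVE
query owl: checks bit1=1, bit4=1 (all 1) -> maybe => FALSE POSITIVE
False positives (alphabetical): gnu owl

Answer: gnu owl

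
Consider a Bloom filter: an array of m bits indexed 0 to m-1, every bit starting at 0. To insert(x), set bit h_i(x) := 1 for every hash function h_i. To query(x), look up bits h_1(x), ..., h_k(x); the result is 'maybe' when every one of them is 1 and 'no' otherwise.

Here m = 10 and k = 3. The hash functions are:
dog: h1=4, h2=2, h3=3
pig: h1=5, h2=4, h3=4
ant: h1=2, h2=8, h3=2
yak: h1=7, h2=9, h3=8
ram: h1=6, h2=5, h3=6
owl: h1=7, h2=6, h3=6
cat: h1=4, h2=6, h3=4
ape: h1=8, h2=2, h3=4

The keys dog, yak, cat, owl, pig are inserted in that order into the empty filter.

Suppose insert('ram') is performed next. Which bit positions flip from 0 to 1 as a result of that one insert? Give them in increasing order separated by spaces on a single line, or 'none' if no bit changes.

Answer: none

Derivation:
Start: bits=0000000000
After insert 'dog': sets bits 2 3 4 -> bits=0011100000
After insert 'yak': sets bits 7 8 9 -> bits=0011100111
After insert 'cat': sets bits 4 6 -> bits=0011101111
After insert 'owl': sets bits 6 7 -> bits=0011101111
After insert 'pig': sets bits 4 5 -> bits=0011111111
insert 'ram' would touch bits 5 6; currently bit5=1, bit6=1
Bits that are 0 among those (would change 0->1): none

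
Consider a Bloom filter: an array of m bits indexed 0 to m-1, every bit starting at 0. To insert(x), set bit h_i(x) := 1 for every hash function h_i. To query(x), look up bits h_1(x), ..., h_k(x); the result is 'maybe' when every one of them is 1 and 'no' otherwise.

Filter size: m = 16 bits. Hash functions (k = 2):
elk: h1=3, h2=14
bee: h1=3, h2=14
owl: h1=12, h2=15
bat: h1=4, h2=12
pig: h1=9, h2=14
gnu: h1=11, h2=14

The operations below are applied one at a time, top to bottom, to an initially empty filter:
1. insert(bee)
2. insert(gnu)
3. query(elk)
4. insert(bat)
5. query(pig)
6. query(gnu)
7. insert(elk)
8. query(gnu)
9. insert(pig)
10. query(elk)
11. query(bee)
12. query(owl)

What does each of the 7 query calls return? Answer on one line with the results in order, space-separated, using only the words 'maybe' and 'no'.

Start: bits=0000000000000000
Op 1: insert bee -> sets bits 3 14 -> bits=0001000000000010
Op 2: insert gnu -> sets bits 11 14 -> bits=0001000000010010
Op 3: query elk -> checks bit3=1, bit14=1 (all 1) -> maybe
Op 4: insert bat -> sets bits 4 12 -> bits=0001100000011010
Op 5: query pig -> checks bit9=0, bit14=1 (has a 0) -> no
Op 6: query gnu -> checks bit11=1, bit14=1 (all 1) -> maybe
Op 7: insert elk -> sets bits 3 14 -> bits=0001100000011010
Op 8: query gnu -> checks bit11=1, bit14=1 (all 1) -> maybe
Op 9: insert pig -> sets bits 9 14 -> bits=0001100001011010
Op 10: query elk -> checks bit3=1, bit14=1 (all 1) -> maybe
Op 11: query bee -> checks bit3=1, bit14=1 (all 1) -> maybe
Op 12: query owl -> checks bit12=1, bit15=0 (has a 0) -> no
Query results in order: maybe no maybe maybe maybe maybe no

Answer: maybe no maybe maybe maybe maybe no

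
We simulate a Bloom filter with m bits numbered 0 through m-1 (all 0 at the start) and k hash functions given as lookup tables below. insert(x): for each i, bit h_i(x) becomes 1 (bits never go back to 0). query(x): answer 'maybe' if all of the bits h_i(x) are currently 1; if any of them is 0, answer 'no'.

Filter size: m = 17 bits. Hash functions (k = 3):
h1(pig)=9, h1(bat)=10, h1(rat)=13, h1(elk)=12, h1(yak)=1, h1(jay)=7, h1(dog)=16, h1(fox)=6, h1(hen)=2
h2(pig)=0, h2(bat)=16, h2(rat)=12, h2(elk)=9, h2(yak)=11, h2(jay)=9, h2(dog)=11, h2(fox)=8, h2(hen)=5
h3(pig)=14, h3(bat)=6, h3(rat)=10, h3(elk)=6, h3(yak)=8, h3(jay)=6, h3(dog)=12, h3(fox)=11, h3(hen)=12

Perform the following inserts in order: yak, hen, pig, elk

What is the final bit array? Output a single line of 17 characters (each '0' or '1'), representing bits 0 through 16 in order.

Answer: 11100110110110100

Derivation:
Start: bits=00000000000000000
After insert 'yak': sets bits 1 8 11 -> bits=01000000100100000
After insert 'hen': sets bits 2 5 12 -> bits=01100100100110000
After insert 'pig': sets bits 0 9 14 -> bits=11100100110110100
After insert 'elk': sets bits 6 9 12 -> bits=11100110110110100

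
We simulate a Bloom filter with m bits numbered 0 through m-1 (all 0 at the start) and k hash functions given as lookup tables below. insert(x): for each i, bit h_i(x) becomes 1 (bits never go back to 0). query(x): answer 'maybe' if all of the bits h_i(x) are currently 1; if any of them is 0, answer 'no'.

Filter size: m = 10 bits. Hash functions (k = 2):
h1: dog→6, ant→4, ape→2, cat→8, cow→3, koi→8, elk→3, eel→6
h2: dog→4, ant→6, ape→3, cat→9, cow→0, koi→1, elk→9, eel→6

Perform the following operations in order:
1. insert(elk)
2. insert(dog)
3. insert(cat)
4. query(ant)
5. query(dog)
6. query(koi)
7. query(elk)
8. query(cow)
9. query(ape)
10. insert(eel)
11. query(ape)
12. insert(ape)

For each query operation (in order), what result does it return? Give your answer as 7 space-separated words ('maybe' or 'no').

Answer: maybe maybe no maybe no no no

Derivation:
Start: bits=0000000000
Op 1: insert elk -> sets bits 3 9 -> bits=0001000001
Op 2: insert dog -> sets bits 4 6 -> bits=0001101001
Op 3: insert cat -> sets bits 8 9 -> bits=0001101011
Op 4: query ant -> checks bit4=1, bit6=1 (all 1) -> maybe
Op 5: query dog -> checks bit4=1, bit6=1 (all 1) -> maybe
Op 6: query koi -> checks bit1=0, bit8=1 (has a 0) -> no
Op 7: query elk -> checks bit3=1, bit9=1 (all 1) -> maybe
Op 8: query cow -> checks bit0=0, bit3=1 (has a 0) -> no
Op 9: query ape -> checks bit2=0, bit3=1 (has a 0) -> no
Op 10: insert eel -> sets bits 6 -> bits=0001101011
Op 11: query ape -> checks bit2=0, bit3=1 (has a 0) -> no
Op 12: insert ape -> sets bits 2 3 -> bits=0011101011
Query results in order: maybe maybe no maybe no no no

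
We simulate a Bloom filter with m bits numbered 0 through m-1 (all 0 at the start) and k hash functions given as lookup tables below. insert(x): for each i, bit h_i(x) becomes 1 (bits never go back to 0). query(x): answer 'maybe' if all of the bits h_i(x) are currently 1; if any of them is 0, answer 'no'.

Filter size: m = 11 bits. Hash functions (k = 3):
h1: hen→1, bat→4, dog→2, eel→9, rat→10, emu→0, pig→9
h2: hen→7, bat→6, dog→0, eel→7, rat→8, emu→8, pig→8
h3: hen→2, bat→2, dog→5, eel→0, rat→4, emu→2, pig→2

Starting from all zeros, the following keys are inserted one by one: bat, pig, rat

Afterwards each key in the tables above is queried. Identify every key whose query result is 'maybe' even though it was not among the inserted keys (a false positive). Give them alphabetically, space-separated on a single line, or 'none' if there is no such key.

Start: bits=00000000000
After insert 'bat': sets bits 2 4 6 -> bits=00101010000
After insert 'pig': sets bits 2 8 9 -> bits=00101010110
After insert 'rat': sets bits 4 8 10 -> bits=00101010111
Not inserted: dog eel emu hen — query each against bits=00101010111:
query dog: checks bit0=0, bit2=1, bit5=0 (has a 0) -> no => not a false positive
query eel: checks bit0=0, bit7=0, bit9=1 (has a 0) -> no => not a false positive
query emu: checks bit0=0, bit2=1, bit8=1 (has a 0) -> no => not a false positive
query hen: checks bit1=0, bit2=1, bit7=0 (has a 0) -> no => not a false positive
False positives (alphabetical): none

Answer: none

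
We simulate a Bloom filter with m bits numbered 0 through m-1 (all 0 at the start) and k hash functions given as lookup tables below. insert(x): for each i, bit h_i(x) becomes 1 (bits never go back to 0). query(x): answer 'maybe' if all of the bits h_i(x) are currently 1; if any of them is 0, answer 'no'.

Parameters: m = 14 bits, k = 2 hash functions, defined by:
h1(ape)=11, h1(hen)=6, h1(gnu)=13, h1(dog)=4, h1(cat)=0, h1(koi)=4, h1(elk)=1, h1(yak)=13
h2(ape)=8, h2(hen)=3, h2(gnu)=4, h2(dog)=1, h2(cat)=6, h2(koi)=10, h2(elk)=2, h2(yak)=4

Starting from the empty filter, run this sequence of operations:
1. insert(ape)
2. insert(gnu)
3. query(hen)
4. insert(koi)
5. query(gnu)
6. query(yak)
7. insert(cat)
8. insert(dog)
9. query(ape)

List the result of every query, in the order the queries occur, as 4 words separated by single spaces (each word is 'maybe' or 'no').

Answer: no maybe maybe maybe

Derivation:
Start: bits=00000000000000
Op 1: insert ape -> sets bits 8 11 -> bits=00000000100100
Op 2: insert gnu -> sets bits 4 13 -> bits=00001000100101
Op 3: query hen -> checks bit3=0, bit6=0 (has a 0) -> no
Op 4: insert koi -> sets bits 4 10 -> bits=00001000101101
Op 5: query gnu -> checks bit4=1, bit13=1 (all 1) -> maybe
Op 6: query yak -> checks bit4=1, bit13=1 (all 1) -> maybe
Op 7: insert cat -> sets bits 0 6 -> bits=10001010101101
Op 8: insert dog -> sets bits 1 4 -> bits=11001010101101
Op 9: query ape -> checks bit8=1, bit11=1 (all 1) -> maybe
Query results in order: no maybe maybe maybe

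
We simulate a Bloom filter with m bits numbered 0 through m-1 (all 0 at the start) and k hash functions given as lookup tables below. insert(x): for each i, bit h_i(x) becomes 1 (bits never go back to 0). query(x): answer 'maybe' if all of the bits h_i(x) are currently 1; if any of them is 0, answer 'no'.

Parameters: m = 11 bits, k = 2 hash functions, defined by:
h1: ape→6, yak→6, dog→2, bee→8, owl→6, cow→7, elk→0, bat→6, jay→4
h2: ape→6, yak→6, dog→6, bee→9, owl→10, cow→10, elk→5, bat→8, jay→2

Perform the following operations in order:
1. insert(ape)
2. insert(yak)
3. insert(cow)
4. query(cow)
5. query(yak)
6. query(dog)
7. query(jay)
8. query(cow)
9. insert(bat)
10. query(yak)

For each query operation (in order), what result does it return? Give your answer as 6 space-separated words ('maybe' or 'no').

Answer: maybe maybe no no maybe maybe

Derivation:
Start: bits=00000000000
Op 1: insert ape -> sets bits 6 -> bits=00000010000
Op 2: insert yak -> sets bits 6 -> bits=00000010000
Op 3: insert cow -> sets bits 7 10 -> bits=00000011001
Op 4: query cow -> checks bit7=1, bit10=1 (all 1) -> maybe
Op 5: query yak -> checks bit6=1 (all 1) -> maybe
Op 6: query dog -> checks bit2=0, bit6=1 (has a 0) -> no
Op 7: query jay -> checks bit2=0, bit4=0 (has a 0) -> no
Op 8: query cow -> checks bit7=1, bit10=1 (all 1) -> maybe
Op 9: insert bat -> sets bits 6 8 -> bits=00000011101
Op 10: query yak -> checks bit6=1 (all 1) -> maybe
Query results in order: maybe maybe no no maybe maybe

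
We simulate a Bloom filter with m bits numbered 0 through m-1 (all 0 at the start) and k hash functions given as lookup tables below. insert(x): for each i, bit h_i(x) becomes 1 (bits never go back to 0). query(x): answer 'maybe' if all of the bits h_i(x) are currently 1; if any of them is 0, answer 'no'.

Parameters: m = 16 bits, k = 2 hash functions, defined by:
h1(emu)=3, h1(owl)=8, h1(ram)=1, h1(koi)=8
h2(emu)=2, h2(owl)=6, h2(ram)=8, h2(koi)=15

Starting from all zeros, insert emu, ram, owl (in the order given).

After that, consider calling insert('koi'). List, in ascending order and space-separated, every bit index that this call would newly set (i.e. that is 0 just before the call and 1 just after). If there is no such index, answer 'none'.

Start: bits=0000000000000000
After insert 'emu': sets bits 2 3 -> bits=0011000000000000
After insert 'ram': sets bits 1 8 -> bits=0111000010000000
After insert 'owl': sets bits 6 8 -> bits=0111001010000000
insert 'koi' would touch bits 8 15; currently bit8=1, bit15=0
Bits that are 0 among those (would change 0->1): 15

Answer: 15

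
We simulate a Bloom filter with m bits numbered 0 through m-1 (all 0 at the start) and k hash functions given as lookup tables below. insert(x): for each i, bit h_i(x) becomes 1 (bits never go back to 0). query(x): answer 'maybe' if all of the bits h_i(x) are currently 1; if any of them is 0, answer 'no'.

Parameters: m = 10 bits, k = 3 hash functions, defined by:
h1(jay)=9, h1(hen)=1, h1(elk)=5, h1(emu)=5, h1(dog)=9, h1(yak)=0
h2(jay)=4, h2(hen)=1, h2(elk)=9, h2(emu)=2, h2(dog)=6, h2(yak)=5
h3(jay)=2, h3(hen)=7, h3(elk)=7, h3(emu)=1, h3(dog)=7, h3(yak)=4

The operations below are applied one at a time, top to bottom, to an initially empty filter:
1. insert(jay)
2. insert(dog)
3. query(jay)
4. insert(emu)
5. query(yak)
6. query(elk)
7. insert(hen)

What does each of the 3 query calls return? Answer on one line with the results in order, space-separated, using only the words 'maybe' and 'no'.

Start: bits=0000000000
Op 1: insert jay -> sets bits 2 4 9 -> bits=0010100001
Op 2: insert dog -> sets bits 6 7 9 -> bits=0010101101
Op 3: query jay -> checks bit2=1, bit4=1, bit9=1 (all 1) -> maybe
Op 4: insert emu -> sets bits 1 2 5 -> bits=0110111101
Op 5: query yak -> checks bit0=0, bit4=1, bit5=1 (has a 0) -> no
Op 6: query elk -> checks bit5=1, bit7=1, bit9=1 (all 1) -> maybe
Op 7: insert hen -> sets bits 1 7 -> bits=0110111101
Query results in order: maybe no maybe

Answer: maybe no maybe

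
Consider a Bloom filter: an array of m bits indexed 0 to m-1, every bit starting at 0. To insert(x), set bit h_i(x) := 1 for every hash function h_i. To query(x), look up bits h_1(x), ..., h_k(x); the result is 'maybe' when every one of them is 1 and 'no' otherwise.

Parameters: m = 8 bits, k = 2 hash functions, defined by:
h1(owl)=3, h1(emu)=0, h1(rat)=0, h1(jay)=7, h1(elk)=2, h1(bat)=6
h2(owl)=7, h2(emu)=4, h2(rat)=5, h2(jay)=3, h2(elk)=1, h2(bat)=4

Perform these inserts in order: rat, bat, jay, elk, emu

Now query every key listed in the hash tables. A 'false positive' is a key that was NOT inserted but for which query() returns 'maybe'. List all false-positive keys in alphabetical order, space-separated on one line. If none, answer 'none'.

Answer: owl

Derivation:
Start: bits=00000000
After insert 'rat': sets bits 0 5 -> bits=10000100
After insert 'bat': sets bits 4 6 -> bits=10001110
After insert 'jay': sets bits 3 7 -> bits=10011111
After insert 'elk': sets bits 1 2 -> bits=11111111
After insert 'emu': sets bits 0 4 -> bits=11111111
Not inserted: owl — query each against bits=11111111:
query owl: checks bit3=1, bit7=1 (all 1) -> maybe => FALSE POSITIVE
False positives (alphabetical): owl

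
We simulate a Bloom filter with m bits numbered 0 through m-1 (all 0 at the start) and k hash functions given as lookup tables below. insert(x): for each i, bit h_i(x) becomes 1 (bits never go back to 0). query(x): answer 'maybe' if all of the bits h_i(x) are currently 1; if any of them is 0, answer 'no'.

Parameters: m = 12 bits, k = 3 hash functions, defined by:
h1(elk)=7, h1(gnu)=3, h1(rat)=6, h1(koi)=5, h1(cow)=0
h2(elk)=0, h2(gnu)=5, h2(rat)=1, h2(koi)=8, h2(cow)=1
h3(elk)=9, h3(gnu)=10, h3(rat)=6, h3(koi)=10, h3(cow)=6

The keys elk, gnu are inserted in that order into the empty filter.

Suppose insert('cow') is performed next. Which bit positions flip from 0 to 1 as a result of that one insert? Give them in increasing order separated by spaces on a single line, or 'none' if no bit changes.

Start: bits=000000000000
After insert 'elk': sets bits 0 7 9 -> bits=100000010100
After insert 'gnu': sets bits 3 5 10 -> bits=100101010110
insert 'cow' would touch bits 0 1 6; currently bit0=1, bit1=0, bit6=0
Bits that are 0 among those (would change 0->1): 1 6

Answer: 1 6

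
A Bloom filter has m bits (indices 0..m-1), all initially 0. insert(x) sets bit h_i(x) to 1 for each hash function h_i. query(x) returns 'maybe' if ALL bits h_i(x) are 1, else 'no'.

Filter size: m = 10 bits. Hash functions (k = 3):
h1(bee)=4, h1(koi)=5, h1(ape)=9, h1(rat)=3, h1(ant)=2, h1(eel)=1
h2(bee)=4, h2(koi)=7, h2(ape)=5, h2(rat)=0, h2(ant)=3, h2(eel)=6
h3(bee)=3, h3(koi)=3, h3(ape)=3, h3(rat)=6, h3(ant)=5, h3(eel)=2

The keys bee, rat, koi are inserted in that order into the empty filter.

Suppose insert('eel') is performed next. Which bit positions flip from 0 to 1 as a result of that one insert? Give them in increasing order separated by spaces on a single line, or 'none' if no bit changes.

Answer: 1 2

Derivation:
Start: bits=0000000000
After insert 'bee': sets bits 3 4 -> bits=0001100000
After insert 'rat': sets bits 0 3 6 -> bits=1001101000
After insert 'koi': sets bits 3 5 7 -> bits=1001111100
insert 'eel' would touch bits 1 2 6; currently bit1=0, bit2=0, bit6=1
Bits that are 0 among those (would change 0->1): 1 2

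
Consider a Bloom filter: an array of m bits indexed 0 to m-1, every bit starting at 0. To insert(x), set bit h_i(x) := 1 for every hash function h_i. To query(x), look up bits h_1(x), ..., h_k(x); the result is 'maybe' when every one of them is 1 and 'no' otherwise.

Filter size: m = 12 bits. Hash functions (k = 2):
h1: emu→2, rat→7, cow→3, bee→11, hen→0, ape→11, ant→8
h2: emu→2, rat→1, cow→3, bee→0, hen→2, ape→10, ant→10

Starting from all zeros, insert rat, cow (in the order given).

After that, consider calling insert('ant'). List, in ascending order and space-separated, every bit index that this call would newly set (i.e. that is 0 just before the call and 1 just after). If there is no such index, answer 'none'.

Answer: 8 10

Derivation:
Start: bits=000000000000
After insert 'rat': sets bits 1 7 -> bits=010000010000
After insert 'cow': sets bits 3 -> bits=010100010000
insert 'ant' would touch bits 8 10; currently bit8=0, bit10=0
Bits that are 0 among those (would change 0->1): 8 10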